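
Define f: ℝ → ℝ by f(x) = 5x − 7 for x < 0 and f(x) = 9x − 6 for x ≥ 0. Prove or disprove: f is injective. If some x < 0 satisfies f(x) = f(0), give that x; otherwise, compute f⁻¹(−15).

-8/5

Both pieces are strictly increasing (slopes 5 and 9), so each is injective on its own interval.
The left piece maps (−∞, 0) onto (−∞, −7); the right piece maps [0, ∞) onto [−6, ∞).
These images are disjoint, so no value is attained by both pieces. Therefore f is injective.
Because the two images are disjoint, no x < 0 has f(x) = f(0), so we compute f⁻¹(−15): −15 lies in (−∞, −7), so solve 5x − 7 = −15: x = (−15 + 7)/5 = −8/5.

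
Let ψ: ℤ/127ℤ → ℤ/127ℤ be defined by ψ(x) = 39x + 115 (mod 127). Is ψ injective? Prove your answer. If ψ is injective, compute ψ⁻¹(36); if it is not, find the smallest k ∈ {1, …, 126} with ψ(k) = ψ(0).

Suppose ψ(u) = ψ(v) in ℤ/127ℤ. Then 39u + 115 ≡ 39v + 115 (mod 127), therefore 39(u − v) ≡ 0 (mod 127).
Since gcd(39, 127) = 1, 39 is invertible modulo 127, therefore u − v ≡ 0 (mod 127), i.e. u = v.
Hence ψ is injective.
We now compute 39⁻¹ mod 127 explicitly. Euclid's algorithm: 127 = 3·39 + 10, 39 = 3·10 + 9, 10 = 1·9 + 1; back-substituting gives 1 = 114·39 − 35·127, so 39⁻¹ ≡ 114 (mod 127).
Since ψ is injective, we compute ψ⁻¹(36): solve 39x + 115 ≡ 36 (mod 127), i.e. 39x ≡ 48 (mod 127).
Multiplying by 39⁻¹ = 114 gives x ≡ 114·48 = 5472 = 43·127 + 11 ≡ 11 (mod 127).
Check: ψ(11) = 39·11 + 115 = 544 = 4·127 + 36 ≡ 36 (mod 127).

11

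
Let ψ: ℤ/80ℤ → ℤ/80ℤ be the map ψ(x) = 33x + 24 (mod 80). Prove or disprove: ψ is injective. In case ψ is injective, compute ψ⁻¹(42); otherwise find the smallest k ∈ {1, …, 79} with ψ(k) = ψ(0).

66

Recall that ψ is injective when ψ(s) = ψ(t) forces s = t.
Suppose ψ(s) = ψ(t) in ℤ/80ℤ. Then 33s + 24 ≡ 33t + 24 (mod 80), therefore 33(s − t) ≡ 0 (mod 80).
Since gcd(33, 80) = 1, 33 is invertible modulo 80, therefore s − t ≡ 0 (mod 80), i.e. s = t.
So ψ is injective.
We now compute 33⁻¹ mod 80 explicitly. Euclid's algorithm: 80 = 2·33 + 14, 33 = 2·14 + 5, 14 = 2·5 + 4, 5 = 1·4 + 1; back-substituting gives 1 = 17·33 − 7·80, so 33⁻¹ ≡ 17 (mod 80).
Since ψ is injective, we compute ψ⁻¹(42): solve 33x + 24 ≡ 42 (mod 80), i.e. 33x ≡ 18 (mod 80).
Multiplying by 33⁻¹ = 17 gives x ≡ 17·18 = 306 = 3·80 + 66 ≡ 66 (mod 80).
Check: ψ(66) = 33·66 + 24 = 2202 = 27·80 + 42 ≡ 42 (mod 80).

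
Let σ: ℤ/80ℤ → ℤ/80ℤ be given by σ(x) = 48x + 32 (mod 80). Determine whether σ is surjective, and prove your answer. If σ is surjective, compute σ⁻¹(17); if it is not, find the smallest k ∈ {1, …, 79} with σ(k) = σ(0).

5

Since gcd(48, 80) = 16, we have 48x ≡ 0 (mod 16) for all x, so σ(x) ≡ 0 (mod 16).
But 1 ≢ 0 (mod 16), so 1 ∈ ℤ/80ℤ has no preimage. Thus σ is not surjective.
Since σ is not surjective, we find the least positive k with σ(k) = σ(0): this means 48k ≡ 0 (mod 80), i.e. 80 ∣ 48k. Since gcd(48, 80) = 16, dividing through by 16 this holds exactly when 5 ∣ 3k, and as gcd(3, 5) = 1, exactly when 5 ∣ k.
The smallest positive such k is 5.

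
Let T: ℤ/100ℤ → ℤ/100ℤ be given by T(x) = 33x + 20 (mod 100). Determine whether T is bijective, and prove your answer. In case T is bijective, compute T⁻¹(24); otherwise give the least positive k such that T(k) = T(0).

By definition, T is injective when T(s) = T(t) forces s = t.
Suppose T(s) = T(t) in ℤ/100ℤ. Then 33s + 20 ≡ 33t + 20 (mod 100), hence 33(s − t) ≡ 0 (mod 100).
Since gcd(33, 100) = 1, 33 is invertible modulo 100, therefore s − t ≡ 0 (mod 100), i.e. s = t.
We now compute 33⁻¹ mod 100 explicitly. Euclid's algorithm: 100 = 3·33 + 1; back-substituting gives 1 = 97·33 − 32·100, so 33⁻¹ ≡ 97 (mod 100).
Then y ↦ 97(y − 20) is a two-sided inverse to T, so every y ∈ ℤ/100ℤ has a preimage.
Hence T is bijective.
Since T is bijective, we find T⁻¹(24): we need 33x ≡ 24 − 20 ≡ 4 (mod 100). Using 33⁻¹ = 97: x ≡ 97·4 = 388 = 3·100 + 88, so x = 88.
Check: T(88) = 33·88 + 20 = 2924 = 29·100 + 24 ≡ 24 (mod 100).

88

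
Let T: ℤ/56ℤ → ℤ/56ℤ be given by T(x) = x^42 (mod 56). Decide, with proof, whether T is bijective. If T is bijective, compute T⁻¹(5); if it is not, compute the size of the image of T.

4

T(1) = 1^42 = 1.
T(3): Repeated squaring mod 56: 3^1 ≡ 3, 3^2 ≡ 3² = 9, 3^4 ≡ 9² = 81 ≡ 25, 3^8 ≡ 25² = 625 ≡ 9, 3^16 ≡ 9² = 81 ≡ 25, 3^32 ≡ 25² = 625 ≡ 9. Since 42 = 32 + 8 + 2, 3^42 ≡ 9·9·9: 9·9 = 81 ≡ 25, then 25·9 = 225 ≡ 1. So 3^42 ≡ 1 (mod 56).
So T(1) = T(3) = 1 while 1 ≠ 3, therefore T is not injective, hence not bijective.
Since T is not bijective, we determine |image(T)|. Computing x^42 mod 56 for each x (by repeated squaring, reducing mod 56 at every step), the values T(0), T(1), …, T(55) are: 0, 1, 8, 1, 8, 1, 8, 49, 8, 1, 8, 1, 8, 1, 0, 1, 8, 1, 8, 1, 8, 49, 8, 1, 8, 1, 8, 1, 0, 1, 8, 1, 8, 1, 8, 49, 8, 1, 8, 1, 8, 1, 0, 1, 8, 1, 8, 1, 8, 49, 8, 1, 8, 1, 8, 1.
The distinct values are {0, 1, 8, 49}; there are 4 of them.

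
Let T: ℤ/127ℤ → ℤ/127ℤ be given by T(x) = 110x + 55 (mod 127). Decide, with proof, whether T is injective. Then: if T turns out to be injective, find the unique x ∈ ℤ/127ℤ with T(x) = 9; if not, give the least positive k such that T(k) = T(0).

55

Recall that T is injective if T(s) = T(t) implies s = t.
Suppose T(s) = T(t) in ℤ/127ℤ. Then 110s + 55 ≡ 110t + 55 (mod 127), therefore 110(s − t) ≡ 0 (mod 127).
Since gcd(110, 127) = 1, 110 is invertible modulo 127, therefore s − t ≡ 0 (mod 127), i.e. s = t.
So T is injective.
We now compute 110⁻¹ mod 127 explicitly. Euclid's algorithm: 127 = 1·110 + 17, 110 = 6·17 + 8, 17 = 2·8 + 1; back-substituting gives 1 = 112·110 − 97·127, so 110⁻¹ ≡ 112 (mod 127).
Since T is injective, we find T⁻¹(9): we need 110x ≡ 9 − 55 ≡ 81 (mod 127). Using 110⁻¹ = 112: x ≡ 112·81 = 9072 = 71·127 + 55, so x = 55.
Check: T(55) = 110·55 + 55 = 6105 = 48·127 + 9 ≡ 9 (mod 127).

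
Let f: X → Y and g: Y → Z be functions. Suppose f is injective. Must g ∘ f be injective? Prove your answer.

not injective

No. Take X = Y = Z = {0, 1}, f = identity (injective), and g(x) = 0 for every x.
Then (g ∘ f)(0) = 0 = (g ∘ f)(1) with 0 ≠ 1, so g ∘ f is not injective.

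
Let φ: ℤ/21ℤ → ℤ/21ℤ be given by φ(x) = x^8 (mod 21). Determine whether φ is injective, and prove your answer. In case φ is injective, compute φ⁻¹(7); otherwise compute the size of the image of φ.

φ(2): Repeated squaring mod 21: 2^1 ≡ 2, 2^2 ≡ 2² = 4, 2^4 ≡ 4² = 16, 2^8 ≡ 16² = 256 ≡ 4. So 2^8 ≡ 4 (mod 21).
φ(5): Repeated squaring mod 21: 5^1 ≡ 5, 5^2 ≡ 5² = 25 ≡ 4, 5^4 ≡ 4² = 16, 5^8 ≡ 16² = 256 ≡ 4. So 5^8 ≡ 4 (mod 21).
So φ(2) = φ(5) = 4 while 2 ≠ 5, hence φ is not injective.
Since φ is not injective, we determine |image(φ)|. Computing x^8 mod 21 for each x (by repeated squaring, reducing mod 21 at every step), the values φ(0), φ(1), …, φ(20) are: 0, 1, 4, 9, 16, 4, 15, 7, 1, 18, 16, 16, 18, 1, 7, 15, 4, 16, 9, 4, 1.
The distinct values are {0, 1, 4, 7, 9, 15, 16, 18}; there are 8 of them.

8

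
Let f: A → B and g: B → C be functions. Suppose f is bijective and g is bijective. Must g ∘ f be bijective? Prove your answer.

Injectivity: if g(f(u)) = g(f(v)) then f(u) = f(v) (g injective) so u = v (f injective).
Surjectivity: for c ∈ C pick b with g(b) = c, then a with f(a) = b; then (g ∘ f)(a) = c.
So g ∘ f is bijective.

bijective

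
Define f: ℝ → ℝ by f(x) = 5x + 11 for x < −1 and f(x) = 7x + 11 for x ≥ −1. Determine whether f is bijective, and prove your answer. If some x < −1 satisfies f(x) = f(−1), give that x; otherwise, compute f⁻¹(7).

Both pieces are strictly increasing (slopes 5 and 7), so each is injective on its own interval.
The left piece maps (−∞, −1) onto (−∞, 6); the right piece maps [−1, ∞) onto [4, ∞).
These images overlap. In particular f(−1) = 4 (right piece), and solving 5x + 11 = 4 on the left piece gives x = −7/5 < −1.
So f(−7/5) = f(−1) with −7/5 ≠ −1, and f is not injective, hence not bijective. This x = −7/5 is the requested value below −1.

-7/5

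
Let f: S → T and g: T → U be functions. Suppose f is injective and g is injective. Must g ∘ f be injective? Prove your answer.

Suppose (g ∘ f)(a) = (g ∘ f)(b), i.e. g(f(a)) = g(f(b)).
Since g is injective, f(a) = f(b). Since f is injective, a = b. Therefore g ∘ f is injective.

injective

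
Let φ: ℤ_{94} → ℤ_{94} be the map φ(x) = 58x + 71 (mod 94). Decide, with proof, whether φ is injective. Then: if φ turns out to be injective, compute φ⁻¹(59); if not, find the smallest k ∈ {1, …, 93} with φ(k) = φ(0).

We have gcd(58, 94) = 2 > 1. Taking s = 0 and t = 47: φ(0) = 71 and φ(47) = 58·47 + 71 = 2797 ≡ 71 (mod 94).
So φ(0) = φ(47) while 0 ≠ 47, hence φ is not injective.
Since φ is not injective, we find the least positive k with φ(k) = φ(0): this means 58k ≡ 0 (mod 94), i.e. 94 ∣ 58k. Since gcd(58, 94) = 2, dividing through by 2 this holds exactly when 47 ∣ 29k, and as gcd(29, 47) = 1, exactly when 47 ∣ k.
The smallest positive such k is 47.

47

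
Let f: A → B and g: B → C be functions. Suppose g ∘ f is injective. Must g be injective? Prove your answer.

No. Take A = {0}, B = {0, 1, 2, 3}, C = {0, 1, 2, 3}, f(a) = a for each a ∈ A, and g(b) = 2 if b ∈ {2, 3} else g(b) = b.
Then g ∘ f = f is injective (A ⊂ B and f is the inclusion), but g(2) = g(3) = 2 with 2 ≠ 3, so g is not injective.

not injective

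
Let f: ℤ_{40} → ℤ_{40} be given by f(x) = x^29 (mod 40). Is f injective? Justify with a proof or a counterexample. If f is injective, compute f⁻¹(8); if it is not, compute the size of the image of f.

25

f(0) = 0^29 = 0.
f(10): Repeated squaring mod 40: 10^1 ≡ 10, 10^2 ≡ 10² = 100 ≡ 20, 10^4 ≡ 20² = 400 ≡ 0, 10^8 ≡ 0² = 0, 10^16 ≡ 0² = 0. Since 29 = 16 + 8 + 4 + 1, 10^29 ≡ 0·0·0·10: 0·0 = 0, then 0·0 = 0, then 0·10 = 0. So 10^29 ≡ 0 (mod 40).
So f(0) = f(10) = 0 while 0 ≠ 10, therefore f is not injective.
Since f is not injective, we determine |image(f)|. Computing x^29 mod 40 for each x (by repeated squaring, reducing mod 40 at every step), the values f(0), f(1), …, f(39) are: 0, 1, 32, 3, 24, 5, 16, 7, 8, 9, 0, 11, 32, 13, 24, 15, 16, 17, 8, 19, 0, 21, 32, 23, 24, 25, 16, 27, 8, 29, 0, 31, 32, 33, 24, 35, 16, 37, 8, 39.
The distinct values are {0, 1, 3, 5, 7, 8, 9, 11, 13, 15, 16, 17, 19, 21, 23, 24, 25, 27, 29, 31, 32, 33, 35, 37, 39}; there are 25 of them.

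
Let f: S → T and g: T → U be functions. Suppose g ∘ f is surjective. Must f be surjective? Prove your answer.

not surjective

No. Take S = {1, 2, 3}, T = {1, 2, 3, 4, 5, 6}, U = {1}, f(a) = 1 for every a ∈ S, and g(b) = 1 for every b ∈ T.
Then g ∘ f is surjective onto {1}, but 6 ∈ T has no preimage under f, so f is not surjective.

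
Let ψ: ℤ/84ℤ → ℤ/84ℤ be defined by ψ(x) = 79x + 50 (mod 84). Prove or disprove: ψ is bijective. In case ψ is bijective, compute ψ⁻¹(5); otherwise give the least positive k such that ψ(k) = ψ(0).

9

If ψ(u) = ψ(v), then 79u ≡ 79v (mod 84). Because gcd(79, 84) = 1, we may cancel 79 to get u ≡ v (mod 84).
We now compute 79⁻¹ mod 84 explicitly. Euclid's algorithm: 84 = 1·79 + 5, 79 = 15·5 + 4, 5 = 1·4 + 1; back-substituting gives 1 = 67·79 − 63·84, so 79⁻¹ ≡ 67 (mod 84).
Then y ↦ 67(y − 50) is a two-sided inverse to ψ, so every y ∈ ℤ/84ℤ has a preimage.
Thus ψ is bijective.
Since ψ is bijective, we find ψ⁻¹(5): we need 79x ≡ 5 − 50 ≡ 39 (mod 84). Using 79⁻¹ = 67: x ≡ 67·39 = 2613 = 31·84 + 9, so x = 9.
Check: ψ(9) = 79·9 + 50 = 761 = 9·84 + 5 ≡ 5 (mod 84).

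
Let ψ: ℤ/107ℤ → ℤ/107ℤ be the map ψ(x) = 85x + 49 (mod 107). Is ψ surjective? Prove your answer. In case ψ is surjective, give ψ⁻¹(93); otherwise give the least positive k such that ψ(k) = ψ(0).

105

Recall: surjectivity means every element of the codomain has a preimage under ψ.
Since gcd(85, 107) = 1, 85 is invertible modulo 107. Euclid's algorithm: 107 = 1·85 + 22, 85 = 3·22 + 19, 22 = 1·19 + 3, 19 = 6·3 + 1; back-substituting gives 1 = 34·85 − 27·107, so 85⁻¹ ≡ 34 (mod 107).
For any y ∈ ℤ/107ℤ, x = 34(y − 49) mod 107 satisfies ψ(x) = 85·34(y − 49) + 49 ≡ y (since 85·34 ≡ 1 mod 107). So every y has a preimage.
So ψ is surjective.
Since ψ is surjective, we compute ψ⁻¹(93): solve 85x + 49 ≡ 93 (mod 107), i.e. 85x ≡ 44 (mod 107).
Multiplying by 85⁻¹ = 34 gives x ≡ 34·44 = 1496 = 13·107 + 105 ≡ 105 (mod 107).
Check: ψ(105) = 85·105 + 49 = 8974 = 83·107 + 93 ≡ 93 (mod 107).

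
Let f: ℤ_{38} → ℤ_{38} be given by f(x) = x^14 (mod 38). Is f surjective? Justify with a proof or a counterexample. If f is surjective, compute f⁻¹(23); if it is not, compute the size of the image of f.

f(18): Repeated squaring mod 38: 18^1 ≡ 18, 18^2 ≡ 18² = 324 ≡ 20, 18^4 ≡ 20² = 400 ≡ 20, 18^8 ≡ 20² = 400 ≡ 20. Since 14 = 8 + 4 + 2, 18^14 ≡ 20·20·20: 20·20 = 400 ≡ 20, then 20·20 = 400 ≡ 20. So 18^14 ≡ 20 (mod 38).
f(20): Repeated squaring mod 38: 20^1 ≡ 20, 20^2 ≡ 20² = 400 ≡ 20, 20^4 ≡ 20² = 400 ≡ 20, 20^8 ≡ 20² = 400 ≡ 20. Since 14 = 8 + 4 + 2, 20^14 ≡ 20·20·20: 20·20 = 400 ≡ 20, then 20·20 = 400 ≡ 20. So 20^14 ≡ 20 (mod 38).
So f(18) = f(20) = 20 while 18 ≠ 20, hence f is not injective.
A non-injective map from the 38-element set ℤ_{38} to itself takes at most 37 distinct values, so it cannot be surjective. Therefore f is not surjective.
Since f is not surjective, we determine |image(f)|. Computing x^14 mod 38 for each x (by repeated squaring, reducing mod 38 at every step), the values f(0), f(1), …, f(37) are: 0, 1, 6, 23, 36, 9, 24, 11, 26, 35, 16, 7, 30, 5, 28, 17, 4, 25, 20, 19, 20, 25, 4, 17, 28, 5, 30, 7, 16, 35, 26, 11, 24, 9, 36, 23, 6, 1.
The distinct values are {0, 1, 4, 5, 6, 7, 9, 11, 16, 17, 19, 20, 23, 24, 25, 26, 28, 30, 35, 36}; there are 20 of them.

20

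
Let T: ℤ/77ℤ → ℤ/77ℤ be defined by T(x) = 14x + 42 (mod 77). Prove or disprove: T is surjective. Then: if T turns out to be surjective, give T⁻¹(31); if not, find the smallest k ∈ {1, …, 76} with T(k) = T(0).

Since gcd(14, 77) = 7, we have 14x ≡ 0 (mod 7) for all x, so T(x) ≡ 0 (mod 7).
But 1 ≢ 0 (mod 7), so 1 ∈ ℤ/77ℤ has no preimage. So T is not surjective.
Since T is not surjective, we find the least positive k with T(k) = T(0): this means 14k ≡ 0 (mod 77), i.e. 77 ∣ 14k. Since gcd(14, 77) = 7, dividing through by 7 this holds exactly when 11 ∣ 2k, and as gcd(2, 11) = 1, exactly when 11 ∣ k.
The smallest positive such k is 11.

11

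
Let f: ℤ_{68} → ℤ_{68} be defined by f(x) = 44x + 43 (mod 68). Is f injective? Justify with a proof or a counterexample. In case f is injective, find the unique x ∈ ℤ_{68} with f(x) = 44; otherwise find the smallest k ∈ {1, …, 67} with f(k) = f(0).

17

We have gcd(44, 68) = 4 > 1. Taking a = 0 and b = 17: f(0) = 43 and f(17) = 44·17 + 43 = 791 ≡ 43 (mod 68).
So f(0) = f(17) while 0 ≠ 17, thus f is not injective.
Since f is not injective, we find the least positive k with f(k) = f(0): this means 44k ≡ 0 (mod 68), i.e. 68 ∣ 44k. Since gcd(44, 68) = 4, dividing through by 4 this holds exactly when 17 ∣ 11k, and as gcd(11, 17) = 1, exactly when 17 ∣ k.
The smallest positive such k is 17.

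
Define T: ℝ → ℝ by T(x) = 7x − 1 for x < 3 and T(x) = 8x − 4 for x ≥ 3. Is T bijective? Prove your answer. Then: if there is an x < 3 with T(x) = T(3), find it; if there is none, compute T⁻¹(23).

27/8

Both pieces are strictly increasing (slopes 7 and 8), so each is injective on its own interval.
The left piece maps (−∞, 3) onto (−∞, 20); the right piece maps [3, ∞) onto [20, ∞).
Since 20 = 20, the images partition ℝ: T is injective and surjective, hence bijective.
Because the two images are disjoint, no x < 3 has T(x) = T(3), so we compute T⁻¹(23): 23 lies in [20, ∞), so solve 8x − 4 = 23: x = (23 + 4)/8 = 27/8.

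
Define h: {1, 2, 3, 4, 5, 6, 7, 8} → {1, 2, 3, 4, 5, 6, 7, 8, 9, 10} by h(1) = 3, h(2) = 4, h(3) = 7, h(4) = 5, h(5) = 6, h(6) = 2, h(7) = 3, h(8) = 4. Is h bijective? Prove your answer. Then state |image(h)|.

6

h(1) = 3 = h(7) with 1 ≠ 7, so h is not injective, hence not bijective.
The image of h is {2, 3, 4, 5, 6, 7}, which has 6 elements.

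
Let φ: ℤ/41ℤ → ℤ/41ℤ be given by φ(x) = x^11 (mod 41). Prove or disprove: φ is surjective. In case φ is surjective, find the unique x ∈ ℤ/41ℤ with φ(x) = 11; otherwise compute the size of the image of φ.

Since 41 is prime, the nonzero elements of ℤ/41ℤ form a cyclic group of order 40.
As gcd(11, 40) = 1, raising to the 11th power is a bijection on this group: if x_1^11 ≡ x_2^11 then (x_1x_2^{−1})^11 = 1, and the only element of order dividing gcd(11, 40) = 1 is 1, so x_1 = x_2.
With φ(0) = 0 this makes φ injective on all of ℤ/41ℤ, hence bijective (finite equal-size domain and codomain). In particular φ is surjective.
Since φ is surjective, we find the preimage of 11. The inverse of x ↦ x^11 on (ℤ/41ℤ)^× is x ↦ x^11, because 11·11 = 121 = 3·40 + 1 ≡ 1 (mod 40) and x^{40} = 1 for x ≠ 0 (Fermat). So φ⁻¹(11) = 11^11 mod 41.
Repeated squaring mod 41: 11^1 ≡ 11, 11^2 ≡ 11² = 121 ≡ 39, 11^4 ≡ 39² = 1521 ≡ 4, 11^8 ≡ 4² = 16. Since 11 = 8 + 2 + 1, 11^11 ≡ 16·39·11: 16·39 = 624 ≡ 9, then 9·11 = 99 ≡ 17. So 11^11 ≡ 17 (mod 41).
Hence φ⁻¹(11) = 17.

17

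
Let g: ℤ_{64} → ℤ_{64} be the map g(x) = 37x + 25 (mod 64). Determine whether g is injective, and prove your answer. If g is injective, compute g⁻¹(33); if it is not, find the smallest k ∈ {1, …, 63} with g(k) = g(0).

40

By definition, g is injective if g(u) = g(v) implies u = v.
If g(u) = g(v), then 37u ≡ 37v (mod 64). Because gcd(37, 64) = 1, we may cancel 37 to get u ≡ v (mod 64).
Thus g is injective.
We now compute 37⁻¹ mod 64 explicitly. Euclid's algorithm: 64 = 1·37 + 27, 37 = 1·27 + 10, 27 = 2·10 + 7, 10 = 1·7 + 3, 7 = 2·3 + 1; back-substituting gives 1 = 45·37 − 26·64, so 37⁻¹ ≡ 45 (mod 64).
Since g is injective, we find g⁻¹(33): we need 37x ≡ 33 − 25 ≡ 8 (mod 64). Using 37⁻¹ = 45: x ≡ 45·8 = 360 = 5·64 + 40, so x = 40.
Check: g(40) = 37·40 + 25 = 1505 = 23·64 + 33 ≡ 33 (mod 64).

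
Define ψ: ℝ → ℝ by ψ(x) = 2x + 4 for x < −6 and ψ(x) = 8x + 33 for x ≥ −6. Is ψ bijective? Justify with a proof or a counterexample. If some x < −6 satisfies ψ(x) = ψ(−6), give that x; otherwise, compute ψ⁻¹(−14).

-19/2

Both pieces are strictly increasing (slopes 2 and 8), so each is injective on its own interval.
The left piece maps (−∞, −6) onto (−∞, −8); the right piece maps [−6, ∞) onto [−15, ∞).
These images overlap. In particular ψ(−6) = −15 (right piece), and solving 2x + 4 = −15 on the left piece gives x = −19/2 < −6.
So ψ(−19/2) = ψ(−6) with −19/2 ≠ −6, and ψ is not injective, hence not bijective. This x = −19/2 is the requested value below −6.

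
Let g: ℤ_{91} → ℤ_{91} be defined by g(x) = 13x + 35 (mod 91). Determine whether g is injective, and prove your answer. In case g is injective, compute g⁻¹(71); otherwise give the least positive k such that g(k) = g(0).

7

Recall: injectivity means: for all x_1, x_2 in the domain, g(x_1) = g(x_2) implies x_1 = x_2.
We have gcd(13, 91) = 13 > 1. Taking x_1 = 0 and x_2 = 7: g(0) = 35 and g(7) = 13·7 + 35 = 126 ≡ 35 (mod 91).
So g(0) = g(7) while 0 ≠ 7, hence g is not injective.
Since g is not injective, we find the least positive k with g(k) = g(0): this means 13k ≡ 0 (mod 91), i.e. 91 ∣ 13k. Since gcd(13, 91) = 13, dividing through by 13 this holds exactly when 7 ∣ k.
The smallest positive such k is 7.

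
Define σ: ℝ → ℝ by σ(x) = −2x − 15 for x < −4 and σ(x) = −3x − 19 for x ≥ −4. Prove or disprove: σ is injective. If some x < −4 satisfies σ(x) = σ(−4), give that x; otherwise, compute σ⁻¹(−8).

Both pieces are strictly decreasing (slopes −2 and −3), so each is injective on its own interval.
The left piece maps (−∞, −4) onto (−7, ∞); the right piece maps [−4, ∞) onto (−∞, −7].
These images are disjoint, so no value is attained by both pieces. Thus σ is injective.
Because the two images are disjoint, no x < −4 has σ(x) = σ(−4), so we compute σ⁻¹(−8): −8 lies in (−∞, −7], so solve −3x − 19 = −8: x = (−8 + 19)/(−3) = −11/3.

-11/3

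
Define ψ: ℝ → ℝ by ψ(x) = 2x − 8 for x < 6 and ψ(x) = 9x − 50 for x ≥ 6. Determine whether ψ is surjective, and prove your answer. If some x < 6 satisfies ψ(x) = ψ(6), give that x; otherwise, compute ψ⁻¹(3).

Both pieces are strictly increasing (slopes 2 and 9), so each is injective on its own interval.
The left piece maps (−∞, 6) onto (−∞, 4); the right piece maps [6, ∞) onto [4, ∞).
These images together cover ℝ, so ψ is surjective.
Because the two images are disjoint, no x < 6 has ψ(x) = ψ(6), so we compute ψ⁻¹(3): 3 lies in (−∞, 4), so solve 2x − 8 = 3: x = (3 + 8)/2 = 11/2.

11/2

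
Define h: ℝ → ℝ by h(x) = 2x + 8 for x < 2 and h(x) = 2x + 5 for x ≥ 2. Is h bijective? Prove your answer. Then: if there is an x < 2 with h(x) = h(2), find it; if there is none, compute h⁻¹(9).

Both pieces are strictly increasing (slopes 2 and 2), so each is injective on its own interval.
The left piece maps (−∞, 2) onto (−∞, 12); the right piece maps [2, ∞) onto [9, ∞).
These images overlap. In particular h(2) = 9 (right piece), and solving 2x + 8 = 9 on the left piece gives x = 1/2 < 2.
So h(1/2) = h(2) with 1/2 ≠ 2, and h is not injective, hence not bijective. This x = 1/2 is the requested value below 2.

1/2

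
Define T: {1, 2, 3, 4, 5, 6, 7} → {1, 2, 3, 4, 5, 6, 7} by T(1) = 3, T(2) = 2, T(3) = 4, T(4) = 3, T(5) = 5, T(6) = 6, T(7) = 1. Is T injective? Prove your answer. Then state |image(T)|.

T(1) = 3 = T(4) with 1 ≠ 4, so T is not injective.
The image of T is {1, 2, 3, 4, 5, 6}, which has 6 elements.

6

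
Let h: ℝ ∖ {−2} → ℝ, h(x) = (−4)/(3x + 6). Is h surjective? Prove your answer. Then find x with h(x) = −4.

If h(x) = 0, cross-multiplying gives 3(−4) = 0(3x + 6), which simplifies to −12 = 0 — false.  So 0 has no preimage and h is not surjective.
Solving h(x) = −4: cross-multiplying gives −4 = −4(3x + 6), which rearranges to 12x = −20, so x = −5/3.

-5/3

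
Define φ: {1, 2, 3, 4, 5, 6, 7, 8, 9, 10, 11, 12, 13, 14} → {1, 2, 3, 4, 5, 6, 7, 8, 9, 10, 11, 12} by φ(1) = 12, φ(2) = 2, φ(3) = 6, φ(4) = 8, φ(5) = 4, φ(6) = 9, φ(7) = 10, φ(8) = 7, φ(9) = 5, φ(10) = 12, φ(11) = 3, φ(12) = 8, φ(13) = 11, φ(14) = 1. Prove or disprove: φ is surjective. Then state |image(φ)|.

Every element of the codomain has a preimage: 1 = φ(14), 2 = φ(2), 3 = φ(11), 4 = φ(5), 5 = φ(9), 6 = φ(3), 7 = φ(8), 8 = φ(4), 9 = φ(6), 10 = φ(7), 11 = φ(13), 12 = φ(1).
Thus φ is surjective.
The image of φ is {1, 2, 3, 4, 5, 6, 7, 8, 9, 10, 11, 12}, which has 12 elements.

12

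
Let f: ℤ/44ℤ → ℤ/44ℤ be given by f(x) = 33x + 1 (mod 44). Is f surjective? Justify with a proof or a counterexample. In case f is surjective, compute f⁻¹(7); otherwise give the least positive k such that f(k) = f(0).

4

By definition, f is surjective if every y in the codomain equals f(x) for some x in the domain.
Since gcd(33, 44) = 11, we have 33x ≡ 0 (mod 11) for all x, so f(x) ≡ 1 (mod 11).
But 0 ≢ 1 (mod 11), so 0 ∈ ℤ/44ℤ has no preimage. Thus f is not surjective.
Since f is not surjective, we find the least positive k with f(k) = f(0): this means 33k ≡ 0 (mod 44), i.e. 44 ∣ 33k. Since gcd(33, 44) = 11, dividing through by 11 this holds exactly when 4 ∣ 3k, and as gcd(3, 4) = 1, exactly when 4 ∣ k.
The smallest positive such k is 4.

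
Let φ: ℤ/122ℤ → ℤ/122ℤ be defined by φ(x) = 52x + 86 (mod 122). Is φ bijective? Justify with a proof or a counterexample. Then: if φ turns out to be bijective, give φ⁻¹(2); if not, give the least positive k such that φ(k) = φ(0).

61

We have gcd(52, 122) = 2 > 1. Taking x_1 = 0 and x_2 = 61: φ(0) = 86 and φ(61) = 52·61 + 86 = 3258 ≡ 86 (mod 122).
So φ(0) = φ(61) while 0 ≠ 61, hence φ is not injective, hence not bijective.
Since φ is not bijective, we find the least positive k with φ(k) = φ(0): this means 52k ≡ 0 (mod 122), i.e. 122 ∣ 52k. Since gcd(52, 122) = 2, dividing through by 2 this holds exactly when 61 ∣ 26k, and as gcd(26, 61) = 1, exactly when 61 ∣ k.
The smallest positive such k is 61.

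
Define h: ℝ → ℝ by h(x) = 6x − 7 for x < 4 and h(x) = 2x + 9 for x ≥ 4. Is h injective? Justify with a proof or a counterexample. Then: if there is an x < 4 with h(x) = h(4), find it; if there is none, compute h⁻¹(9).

Both pieces are strictly increasing (slopes 6 and 2), so each is injective on its own interval.
The left piece maps (−∞, 4) onto (−∞, 17); the right piece maps [4, ∞) onto [17, ∞).
These images are disjoint, so no value is attained by both pieces. So h is injective.
Because the two images are disjoint, no x < 4 has h(x) = h(4), so we compute h⁻¹(9): 9 lies in (−∞, 17), so solve 6x − 7 = 9: x = (9 + 7)/6 = 8/3.

8/3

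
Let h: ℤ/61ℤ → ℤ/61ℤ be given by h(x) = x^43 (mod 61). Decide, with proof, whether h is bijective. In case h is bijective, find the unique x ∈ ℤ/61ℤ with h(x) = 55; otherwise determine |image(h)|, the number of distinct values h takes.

54

Since 61 is prime, the nonzero elements of ℤ/61ℤ form a cyclic group of order 60.
As gcd(43, 60) = 1, raising to the 43rd power is a bijection on this group: if x_1^43 ≡ x_2^43 then (x_1x_2^{−1})^43 = 1, and the only element of order dividing gcd(43, 60) = 1 is 1, so x_1 = x_2.
With h(0) = 0 this makes h injective on all of ℤ/61ℤ, hence bijective (finite equal-size domain and codomain). In particular h is bijective.
Since h is bijective, we find the preimage of 55. The inverse of x ↦ x^43 on (ℤ/61ℤ)^× is x ↦ x^7, because 43·7 = 301 = 5·60 + 1 ≡ 1 (mod 60) and x^{60} = 1 for x ≠ 0 (Fermat). So h⁻¹(55) = 55^7 mod 61.
Repeated squaring mod 61: 55^1 ≡ 55, 55^2 ≡ 55² = 3025 ≡ 36, 55^4 ≡ 36² = 1296 ≡ 15. Since 7 = 4 + 2 + 1, 55^7 ≡ 15·36·55: 15·36 = 540 ≡ 52, then 52·55 = 2860 ≡ 54. So 55^7 ≡ 54 (mod 61).
Hence h⁻¹(55) = 54.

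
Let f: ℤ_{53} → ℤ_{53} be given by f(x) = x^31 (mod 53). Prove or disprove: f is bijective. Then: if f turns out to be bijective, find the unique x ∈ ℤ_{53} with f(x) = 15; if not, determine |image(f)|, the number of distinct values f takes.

Since 53 is prime, the nonzero elements of ℤ_{53} form a cyclic group of order 52.
As gcd(31, 52) = 1, raising to the 31st power is a bijection on this group: if x_1^31 ≡ x_2^31 then (x_1x_2^{−1})^31 = 1, and the only element of order dividing gcd(31, 52) = 1 is 1, so x_1 = x_2.
With f(0) = 0 this makes f injective on all of ℤ_{53}, hence bijective (finite equal-size domain and codomain). In particular f is bijective.
Since f is bijective, we find the preimage of 15. The inverse of x ↦ x^31 on (ℤ_{53})^× is x ↦ x^47, because 31·47 = 1457 = 28·52 + 1 ≡ 1 (mod 52) and x^{52} = 1 for x ≠ 0 (Fermat). So f⁻¹(15) = 15^47 mod 53.
Repeated squaring mod 53: 15^1 ≡ 15, 15^2 ≡ 15² = 225 ≡ 13, 15^4 ≡ 13² = 169 ≡ 10, 15^8 ≡ 10² = 100 ≡ 47, 15^16 ≡ 47² = 2209 ≡ 36, 15^32 ≡ 36² = 1296 ≡ 24. Since 47 = 32 + 8 + 4 + 2 + 1, 15^47 ≡ 24·47·10·13·15: 24·47 = 1128 ≡ 15, then 15·10 = 150 ≡ 44, then 44·13 = 572 ≡ 42, then 42·15 = 630 ≡ 47. So 15^47 ≡ 47 (mod 53).
Hence f⁻¹(15) = 47.

47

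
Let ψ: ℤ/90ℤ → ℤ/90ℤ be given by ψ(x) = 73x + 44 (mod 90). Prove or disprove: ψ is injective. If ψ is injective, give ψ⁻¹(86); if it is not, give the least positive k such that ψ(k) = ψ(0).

24

If ψ(s) = ψ(t), then 73s ≡ 73t (mod 90). Because gcd(73, 90) = 1, we may cancel 73 to get s ≡ t (mod 90).
So ψ is injective.
We now compute 73⁻¹ mod 90 explicitly. Euclid's algorithm: 90 = 1·73 + 17, 73 = 4·17 + 5, 17 = 3·5 + 2, 5 = 2·2 + 1; back-substituting gives 1 = 37·73 − 30·90, so 73⁻¹ ≡ 37 (mod 90).
Since ψ is injective, we find ψ⁻¹(86): we need 73x ≡ 86 − 44 ≡ 42 (mod 90). Using 73⁻¹ = 37: x ≡ 37·42 = 1554 = 17·90 + 24, so x = 24.
Check: ψ(24) = 73·24 + 44 = 1796 = 19·90 + 86 ≡ 86 (mod 90).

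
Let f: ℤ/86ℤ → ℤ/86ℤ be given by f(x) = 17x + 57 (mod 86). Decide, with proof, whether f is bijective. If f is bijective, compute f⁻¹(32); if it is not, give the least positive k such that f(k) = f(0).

Recall: f is injective if f(a) = f(b) implies a = b.
Suppose f(a) = f(b) in ℤ/86ℤ. Then 17a + 57 ≡ 17b + 57 (mod 86), so 17(a − b) ≡ 0 (mod 86).
Since gcd(17, 86) = 1, 17 is invertible modulo 86, thus a − b ≡ 0 (mod 86), i.e. a = b.
We now compute 17⁻¹ mod 86 explicitly. Euclid's algorithm: 86 = 5·17 + 1; back-substituting gives 1 = 81·17 − 16·86, so 17⁻¹ ≡ 81 (mod 86).
For any y ∈ ℤ/86ℤ, x = 81(y − 57) mod 86 satisfies f(x) = 17·81(y − 57) + 57 ≡ y (since 17·81 ≡ 1 mod 86). So every y has a preimage.
Thus f is bijective.
Since f is bijective, we find f⁻¹(32): we need 17x ≡ 32 − 57 ≡ 61 (mod 86). Using 17⁻¹ = 81: x ≡ 81·61 = 4941 = 57·86 + 39, so x = 39.
Check: f(39) = 17·39 + 57 = 720 = 8·86 + 32 ≡ 32 (mod 86).

39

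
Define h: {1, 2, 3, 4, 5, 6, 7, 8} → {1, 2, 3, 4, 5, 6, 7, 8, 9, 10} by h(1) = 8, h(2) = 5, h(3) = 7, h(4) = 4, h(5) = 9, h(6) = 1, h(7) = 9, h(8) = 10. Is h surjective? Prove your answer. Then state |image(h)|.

7

No element maps to 2, so h is not surjective.
The image of h is {1, 4, 5, 7, 8, 9, 10}, which has 7 elements.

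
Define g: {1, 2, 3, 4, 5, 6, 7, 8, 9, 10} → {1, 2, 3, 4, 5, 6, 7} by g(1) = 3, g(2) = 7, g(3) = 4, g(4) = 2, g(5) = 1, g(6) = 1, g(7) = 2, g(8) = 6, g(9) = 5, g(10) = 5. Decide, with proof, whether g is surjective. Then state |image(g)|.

7

Every element of the codomain has a preimage: 1 = g(5), 2 = g(4), 3 = g(1), 4 = g(3), 5 = g(9), 6 = g(8), 7 = g(2).
So g is surjective.
The image of g is {1, 2, 3, 4, 5, 6, 7}, which has 7 elements.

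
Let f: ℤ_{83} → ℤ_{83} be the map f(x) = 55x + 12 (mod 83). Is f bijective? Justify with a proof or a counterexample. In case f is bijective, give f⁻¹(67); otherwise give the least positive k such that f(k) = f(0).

1

If f(a) = f(b), then 55a ≡ 55b (mod 83). Because gcd(55, 83) = 1, we may cancel 55 to get a ≡ b (mod 83).
We now compute 55⁻¹ mod 83 explicitly. Euclid's algorithm: 83 = 1·55 + 28, 55 = 1·28 + 27, 28 = 1·27 + 1; back-substituting gives 1 = 80·55 − 53·83, so 55⁻¹ ≡ 80 (mod 83).
For any y ∈ ℤ_{83}, x = 80(y − 12) mod 83 satisfies f(x) = 55·80(y − 12) + 12 ≡ y (since 55·80 ≡ 1 mod 83). So every y has a preimage.
Thus f is bijective.
Since f is bijective, we compute f⁻¹(67): solve 55x + 12 ≡ 67 (mod 83), i.e. 55x ≡ 55 (mod 83).
Multiplying by 55⁻¹ = 80 gives x ≡ 80·55 = 4400 = 53·83 + 1 ≡ 1 (mod 83).
Check: f(1) = 55·1 + 12 = 67 ≡ 67 (mod 83).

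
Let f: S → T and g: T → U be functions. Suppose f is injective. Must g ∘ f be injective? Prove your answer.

not injective

No. Take S = T = U = {0, 1, 2}, f = identity (injective), and g(x) = 0 for every x.
Then (g ∘ f)(0) = 0 = (g ∘ f)(2) with 0 ≠ 2, so g ∘ f is not injective.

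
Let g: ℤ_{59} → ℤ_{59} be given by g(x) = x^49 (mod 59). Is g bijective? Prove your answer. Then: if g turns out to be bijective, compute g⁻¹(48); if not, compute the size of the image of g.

Since 59 is prime, the nonzero elements of ℤ_{59} form a cyclic group of order 58.
As gcd(49, 58) = 1, raising to the 49th power is a bijection on this group: if x_1^49 ≡ x_2^49 then (x_1x_2^{−1})^49 = 1, and the only element of order dividing gcd(49, 58) = 1 is 1, so x_1 = x_2.
With g(0) = 0 this makes g injective on all of ℤ_{59}, hence bijective (finite equal-size domain and codomain). In particular g is bijective.
Since g is bijective, we find the preimage of 48. The inverse of x ↦ x^49 on (ℤ_{59})^× is x ↦ x^45, because 49·45 = 2205 = 38·58 + 1 ≡ 1 (mod 58) and x^{58} = 1 for x ≠ 0 (Fermat). So g⁻¹(48) = 48^45 mod 59.
Repeated squaring mod 59: 48^1 ≡ 48, 48^2 ≡ 48² = 2304 ≡ 3, 48^4 ≡ 3² = 9, 48^8 ≡ 9² = 81 ≡ 22, 48^16 ≡ 22² = 484 ≡ 12, 48^32 ≡ 12² = 144 ≡ 26. Since 45 = 32 + 8 + 4 + 1, 48^45 ≡ 26·22·9·48: 26·22 = 572 ≡ 41, then 41·9 = 369 ≡ 15, then 15·48 = 720 ≡ 12. So 48^45 ≡ 12 (mod 59).
Hence g⁻¹(48) = 12.

12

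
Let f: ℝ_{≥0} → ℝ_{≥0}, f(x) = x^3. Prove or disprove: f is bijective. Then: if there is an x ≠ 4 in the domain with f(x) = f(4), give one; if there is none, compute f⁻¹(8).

2

On ℝ_{≥0}, x ↦ x^3 is strictly increasing (injective) and for any y ∈ ℝ_{≥0} the 3rd root y^{1/3} lies in ℝ_{≥0} (surjective). So f is bijective.
Since x ↦ x^3 is strictly increasing on ℝ_{≥0}, it is injective there, so no x ≠ 4 in the domain has f(x) = f(4). We therefore compute f⁻¹(8) = 8^{1/3} = 2 (indeed 2^3 = 8).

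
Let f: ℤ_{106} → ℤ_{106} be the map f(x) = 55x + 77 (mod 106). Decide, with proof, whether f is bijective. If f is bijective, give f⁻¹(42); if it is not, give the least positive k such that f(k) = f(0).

By definition, f is injective when f(s) = f(t) forces s = t.
Suppose f(s) = f(t) in ℤ_{106}. Then 55s + 77 ≡ 55t + 77 (mod 106), thus 55(s − t) ≡ 0 (mod 106).
Since gcd(55, 106) = 1, 55 is invertible modulo 106, thus s − t ≡ 0 (mod 106), i.e. s = t.
We now compute 55⁻¹ mod 106 explicitly. Euclid's algorithm: 106 = 1·55 + 51, 55 = 1·51 + 4, 51 = 12·4 + 3, 4 = 1·3 + 1; back-substituting gives 1 = 27·55 − 14·106, so 55⁻¹ ≡ 27 (mod 106).
For any y ∈ ℤ_{106}, x = 27(y − 77) mod 106 satisfies f(x) = 55·27(y − 77) + 77 ≡ y (since 55·27 ≡ 1 mod 106). So every y has a preimage.
Therefore f is bijective.
Since f is bijective, we find f⁻¹(42): we need 55x ≡ 42 − 77 ≡ 71 (mod 106). Using 55⁻¹ = 27: x ≡ 27·71 = 1917 = 18·106 + 9, so x = 9.
Check: f(9) = 55·9 + 77 = 572 = 5·106 + 42 ≡ 42 (mod 106).

9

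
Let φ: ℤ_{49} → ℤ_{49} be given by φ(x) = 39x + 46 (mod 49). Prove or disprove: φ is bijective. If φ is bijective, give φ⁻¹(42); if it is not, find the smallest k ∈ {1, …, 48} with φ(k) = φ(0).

20

If φ(a) = φ(b), then 39a ≡ 39b (mod 49). Because gcd(39, 49) = 1, we may cancel 39 to get a ≡ b (mod 49).
We now compute 39⁻¹ mod 49 explicitly. Euclid's algorithm: 49 = 1·39 + 10, 39 = 3·10 + 9, 10 = 1·9 + 1; back-substituting gives 1 = 44·39 − 35·49, so 39⁻¹ ≡ 44 (mod 49).
For any y ∈ ℤ_{49}, x = 44(y − 46) mod 49 satisfies φ(x) = 39·44(y − 46) + 46 ≡ y (since 39·44 ≡ 1 mod 49). So every y has a preimage.
So φ is bijective.
Since φ is bijective, we compute φ⁻¹(42): solve 39x + 46 ≡ 42 (mod 49), i.e. 39x ≡ 45 (mod 49).
Multiplying by 39⁻¹ = 44 gives x ≡ 44·45 = 1980 = 40·49 + 20 ≡ 20 (mod 49).
Check: φ(20) = 39·20 + 46 = 826 = 16·49 + 42 ≡ 42 (mod 49).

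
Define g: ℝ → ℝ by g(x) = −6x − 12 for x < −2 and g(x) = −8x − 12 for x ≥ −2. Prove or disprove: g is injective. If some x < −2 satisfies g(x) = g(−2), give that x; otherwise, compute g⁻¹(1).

Both pieces are strictly decreasing (slopes −6 and −8), so each is injective on its own interval.
The left piece maps (−∞, −2) onto (0, ∞); the right piece maps [−2, ∞) onto (−∞, 4].
These images overlap. In particular g(−2) = 4 (right piece), and solving −6x − 12 = 4 on the left piece gives x = −8/3 < −2.
So g(−8/3) = g(−2) with −8/3 ≠ −2, and g is not injective. This x = −8/3 is the requested value below −2.

-8/3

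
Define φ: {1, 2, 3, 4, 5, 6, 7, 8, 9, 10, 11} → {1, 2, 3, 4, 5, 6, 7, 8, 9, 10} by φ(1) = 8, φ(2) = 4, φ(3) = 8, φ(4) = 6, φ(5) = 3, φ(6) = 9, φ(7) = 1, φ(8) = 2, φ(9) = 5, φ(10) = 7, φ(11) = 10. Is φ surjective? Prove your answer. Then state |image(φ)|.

Every element of the codomain has a preimage: 1 = φ(7), 2 = φ(8), 3 = φ(5), 4 = φ(2), 5 = φ(9), 6 = φ(4), 7 = φ(10), 8 = φ(1), 9 = φ(6), 10 = φ(11).
Hence φ is surjective.
The image of φ is {1, 2, 3, 4, 5, 6, 7, 8, 9, 10}, which has 10 elements.

10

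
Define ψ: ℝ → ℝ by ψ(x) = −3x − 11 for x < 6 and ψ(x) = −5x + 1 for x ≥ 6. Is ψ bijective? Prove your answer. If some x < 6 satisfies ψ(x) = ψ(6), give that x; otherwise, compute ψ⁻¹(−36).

Both pieces are strictly decreasing (slopes −3 and −5), so each is injective on its own interval.
The left piece maps (−∞, 6) onto (−29, ∞); the right piece maps [6, ∞) onto (−∞, −29].
Since −29 = −29, the images partition ℝ: ψ is injective and surjective, hence bijective.
Because the two images are disjoint, no x < 6 has ψ(x) = ψ(6), so we compute ψ⁻¹(−36): −36 lies in (−∞, −29], so solve −5x + 1 = −36: x = (−36 − 1)/(−5) = 37/5.

37/5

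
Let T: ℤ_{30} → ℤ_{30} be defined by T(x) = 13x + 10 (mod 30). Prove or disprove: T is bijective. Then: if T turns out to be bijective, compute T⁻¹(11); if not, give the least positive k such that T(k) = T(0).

Suppose T(u) = T(v) in ℤ_{30}. Then 13u + 10 ≡ 13v + 10 (mod 30), hence 13(u − v) ≡ 0 (mod 30).
Since gcd(13, 30) = 1, 13 is invertible modulo 30, so u − v ≡ 0 (mod 30), i.e. u = v.
We now compute 13⁻¹ mod 30 explicitly. Euclid's algorithm: 30 = 2·13 + 4, 13 = 3·4 + 1; back-substituting gives 1 = 7·13 − 3·30, so 13⁻¹ ≡ 7 (mod 30).
Then y ↦ 7(y − 10) is a two-sided inverse to T, so every y ∈ ℤ_{30} has a preimage.
Thus T is bijective.
Since T is bijective, we find T⁻¹(11): we need 13x ≡ 11 − 10 ≡ 1 (mod 30). Using 13⁻¹ = 7: x ≡ 7·1 = 7, so x = 7.
Check: T(7) = 13·7 + 10 = 101 = 3·30 + 11 ≡ 11 (mod 30).

7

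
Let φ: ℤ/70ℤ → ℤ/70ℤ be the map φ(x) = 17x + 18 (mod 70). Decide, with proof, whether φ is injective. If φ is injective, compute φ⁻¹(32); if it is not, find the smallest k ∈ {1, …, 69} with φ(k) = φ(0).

42

Recall: φ is injective when φ(u) = φ(v) forces u = v.
Suppose φ(u) = φ(v) in ℤ/70ℤ. Then 17u + 18 ≡ 17v + 18 (mod 70), thus 17(u − v) ≡ 0 (mod 70).
Since gcd(17, 70) = 1, 17 is invertible modulo 70, therefore u − v ≡ 0 (mod 70), i.e. u = v.
Thus φ is injective.
We now compute 17⁻¹ mod 70 explicitly. Euclid's algorithm: 70 = 4·17 + 2, 17 = 8·2 + 1; back-substituting gives 1 = 33·17 − 8·70, so 17⁻¹ ≡ 33 (mod 70).
Since φ is injective, we compute φ⁻¹(32): solve 17x + 18 ≡ 32 (mod 70), i.e. 17x ≡ 14 (mod 70).
Multiplying by 17⁻¹ = 33 gives x ≡ 33·14 = 462 = 6·70 + 42 ≡ 42 (mod 70).
Check: φ(42) = 17·42 + 18 = 732 = 10·70 + 32 ≡ 32 (mod 70).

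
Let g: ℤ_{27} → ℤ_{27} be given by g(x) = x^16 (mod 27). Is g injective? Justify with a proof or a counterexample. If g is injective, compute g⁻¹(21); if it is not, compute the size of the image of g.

g(0) = 0^16 = 0.
g(3): Repeated squaring mod 27: 3^1 ≡ 3, 3^2 ≡ 3² = 9, 3^4 ≡ 9² = 81 ≡ 0, 3^8 ≡ 0² = 0, 3^16 ≡ 0² = 0. So 3^16 ≡ 0 (mod 27).
So g(0) = g(3) = 0 while 0 ≠ 3, thus g is not injective.
Since g is not injective, we determine |image(g)|. Computing x^16 mod 27 for each x (by repeated squaring, reducing mod 27 at every step), the values g(0), g(1), …, g(26) are: 0, 1, 7, 0, 22, 13, 0, 16, 19, 0, 10, 25, 0, 4, 4, 0, 25, 10, 0, 19, 16, 0, 13, 22, 0, 7, 1.
The distinct values are {0, 1, 4, 7, 10, 13, 16, 19, 22, 25}; there are 10 of them.

10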